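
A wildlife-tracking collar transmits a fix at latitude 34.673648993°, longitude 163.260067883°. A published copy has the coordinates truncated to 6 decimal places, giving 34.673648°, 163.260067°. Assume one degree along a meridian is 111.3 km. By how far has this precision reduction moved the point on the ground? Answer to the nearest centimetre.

Δlat = 34.673648993 − 34.673648 = +0.000000993°; Δlon = 163.260067883 − 163.260067 = +0.000000883°.
N–S: 0.000000993° × 111300 m/° = 0.110521 m.
E–W at 34.6736°: 0.000000883° × 111300 × cos 34.6736° = 0.000000883 × 111300 × 0.8224 ≈ 0.0808243 m.
Hypotenuse of the two orthogonal shifts: √(0.110521² + 0.0808243²) = 0.136921 m.
That is 0.136921 m = 13.692 cm.

14 centimetres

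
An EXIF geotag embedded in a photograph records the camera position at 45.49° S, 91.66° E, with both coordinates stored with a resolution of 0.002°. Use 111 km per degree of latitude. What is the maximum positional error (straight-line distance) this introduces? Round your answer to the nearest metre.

With a 0.002° grid the true value lies within half a step, ±0.002°/2 = ±0.001°, of the stored one.
North–south component: 0.001° × 111000 = 111 m.
East–west component at 45.49°: 0.001° × 111000 × cos 45.49° ≈ 0.001 × 77814.7 ≈ 77.8147 m.
Worst case both components are at the extreme and orthogonal: √(111² + 77.8147²) ≈ 135.559 m.

136 metres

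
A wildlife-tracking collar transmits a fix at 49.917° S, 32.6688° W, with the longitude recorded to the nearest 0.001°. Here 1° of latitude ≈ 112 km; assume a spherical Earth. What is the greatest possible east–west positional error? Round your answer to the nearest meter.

Rounding to 3 decimal places leaves the longitude within ±0.0005° of the true value.
One degree of longitude at 49.917° is 112000 × cos 49.917° ≈ 112000 × 0.6439 = 72116.4 m.
East–west error: 0.0005° × 72116.4 m/° ≈ 36.0582 m.

36 meters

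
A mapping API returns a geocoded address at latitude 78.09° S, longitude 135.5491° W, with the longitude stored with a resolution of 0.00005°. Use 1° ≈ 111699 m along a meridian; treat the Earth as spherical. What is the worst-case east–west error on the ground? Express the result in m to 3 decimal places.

With a 0.00005° grid the true value lies within half a step, ±0.00005°/2 = ±2.5e-05°, of the stored one.
At latitude 78.09° a degree of longitude spans 111699 m × cos 78.09° = 111699 × 0.2064 ≈ 23051.9 m.
Maximum E–W displacement: 2.5e-05 × 23051.9 = 0.576297 m.

0.576 m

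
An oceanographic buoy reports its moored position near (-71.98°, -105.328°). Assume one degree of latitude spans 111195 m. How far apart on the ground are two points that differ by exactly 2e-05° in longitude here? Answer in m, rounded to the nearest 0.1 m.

2e-05° of longitude at 71.98° is 2e-05 × 111195 × cos 71.98° ≈ 2e-05 × 34398.1 = 0.687961 m.

0.7 m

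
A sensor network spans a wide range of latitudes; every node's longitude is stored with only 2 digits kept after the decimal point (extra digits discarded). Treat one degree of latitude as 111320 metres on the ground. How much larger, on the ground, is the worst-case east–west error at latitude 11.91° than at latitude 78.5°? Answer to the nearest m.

Truncating at 2 decimal places can drop up to a full unit in the last place, so the longitude may be off by as much as 0.01°.
At 11.91°: 0.01° × 111320 × cos 11.91° = 0.01 × 111320 × 0.9785 ≈ 1089.2 m.
At 78.5°: 0.01° × 111320 × cos 78.5° = 0.01 × 111320 × 0.1994 ≈ 221.94 m.
Difference: 1089.2 − 221.94 = 867.3 m.

867 m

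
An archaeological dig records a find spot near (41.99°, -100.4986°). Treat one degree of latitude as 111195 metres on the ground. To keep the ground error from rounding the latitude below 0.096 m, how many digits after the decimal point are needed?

6

One degree of latitude covers 111195 m.
N decimal places → at most half a unit in the last place, 0.5 × 10⁻ᴺ° = 111195/2 × 10⁻ᴺ m.
Need 0.5 × 111195 × 10⁻ᴺ ≤ 0.096 → 10⁻ᴺ ≤ 1.727e-06, so N ≥ 5.76.
At 5 places the error can reach 0.556 m, but 6 places keeps it to 0.0556 m.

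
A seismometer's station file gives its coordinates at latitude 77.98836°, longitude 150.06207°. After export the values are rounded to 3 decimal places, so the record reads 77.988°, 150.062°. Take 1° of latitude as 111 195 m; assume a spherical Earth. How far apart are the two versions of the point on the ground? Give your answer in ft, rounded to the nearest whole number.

Δlat = 77.98836 − 77.988 = +0.00036°; Δlon = 150.06207 − 150.062 = +0.00007°.
North–south shift: 0.00036 × 111195 = 40.0302 m.
E–W at 77.988°: 0.00007° × 111195 × cos 77.988° = 0.00007 × 111195 × 0.2081 ≈ 1.61991 m.
Hypotenuse of the two orthogonal shifts: √(40.0302² + 1.61991²) = 40.063 m.
Converting: 40.063 m × 3.2808 ft/m ≈ 131.44 ft.

131 ft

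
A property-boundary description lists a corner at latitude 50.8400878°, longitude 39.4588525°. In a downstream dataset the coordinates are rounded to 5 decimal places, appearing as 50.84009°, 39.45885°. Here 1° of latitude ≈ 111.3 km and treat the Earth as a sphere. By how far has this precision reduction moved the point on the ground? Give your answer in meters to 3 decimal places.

0.301 meters

Δlat = 50.8400878 − 50.84009 = -0.0000022°; Δlon = 39.4588525 − 39.45885 = +0.0000025°.
N–S: -0.0000022° × 111300 m/° = -0.24486 m.
East–west at this latitude: 0.0000025° × 111300 × cos 50.8401° ≈ 0.0000025 × 70284.5 = 0.175711 m.
Distance: √(0.24486² + 0.175711²) ≈ 0.301382 m.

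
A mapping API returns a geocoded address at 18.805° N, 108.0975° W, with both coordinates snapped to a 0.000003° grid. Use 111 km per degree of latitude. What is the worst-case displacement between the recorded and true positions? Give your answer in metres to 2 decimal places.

With a 0.000003° grid the true value lies within half a step, ±0.000003°/2 = ±1.5e-06°, of the stored one.
N–S: 1.5e-06° × 111000 m/° = 0.1665 m.
East–west component at 18.805°: 1.5e-06° × 111000 × cos 18.805° ≈ 1.5e-06 × 105075 ≈ 0.157612 m.
Worst case both components are at the extreme and orthogonal: √(0.1665² + 0.157612²) ≈ 0.229268 m.

0.23 metres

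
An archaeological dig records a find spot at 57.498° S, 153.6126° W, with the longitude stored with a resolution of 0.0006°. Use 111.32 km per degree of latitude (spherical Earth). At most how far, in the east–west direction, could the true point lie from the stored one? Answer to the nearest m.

With a 0.0006° grid the true value lies within half a step, ±0.0006°/2 = ±0.0003°, of the stored one.
Parallels shrink by cos φ, so at 57.498° a degree of longitude is 111320 × 0.5373 ≈ 59815.5 m.
So at most 0.0003° × 59815.5 ≈ 17.9446 m east–west.

18 m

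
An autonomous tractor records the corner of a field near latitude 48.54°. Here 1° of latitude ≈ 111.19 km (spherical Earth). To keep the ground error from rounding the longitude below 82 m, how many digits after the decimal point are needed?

At 48.54° one degree of longitude covers 111190 × cos 48.54° ≈ 111190 × 0.6621 ≈ 73618.6 m.
N decimal places → at most half a unit in the last place, 0.5 × 10⁻ᴺ° = 73618.6/2 × 10⁻ᴺ m.
Setting 36809.3 × 10⁻ᴺ ≤ 82 gives 10ᴺ ≥ 448.9, i.e. N ≥ 2.65.
So 3 decimal places suffice (36.8 m); 2 would allow up to 368 m.

3 decimal places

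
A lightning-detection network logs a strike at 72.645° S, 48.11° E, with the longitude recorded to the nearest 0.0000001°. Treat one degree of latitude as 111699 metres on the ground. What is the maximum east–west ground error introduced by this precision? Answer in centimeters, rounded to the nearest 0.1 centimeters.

Rounding to 7 decimal places leaves the longitude within ±5e-08° of the true value.
One degree of longitude at 72.645° is 111699 × cos 72.645° ≈ 111699 × 0.2983 = 33318.8 m.
Maximum E–W displacement: 5e-08 × 33318.8 = 0.00166594 m.
That is 0.00166594 m = 0.16659 cm.

0.2 centimeters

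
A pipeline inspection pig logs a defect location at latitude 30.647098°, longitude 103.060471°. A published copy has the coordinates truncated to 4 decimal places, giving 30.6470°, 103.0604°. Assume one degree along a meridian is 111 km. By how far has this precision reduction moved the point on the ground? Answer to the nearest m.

Δlat = 30.647098 − 30.6470 = +0.000098°; Δlon = 103.060471 − 103.0604 = +0.000071°.
North–south shift: 0.000098 × 111000 = 10.878 m.
E–W at 30.647°: 0.000071° × 111000 × cos 30.647° = 0.000071 × 111000 × 0.8603 ≈ 6.78021 m.
Hypotenuse of the two orthogonal shifts: √(10.878² + 6.78021²) = 12.818 m.

13 m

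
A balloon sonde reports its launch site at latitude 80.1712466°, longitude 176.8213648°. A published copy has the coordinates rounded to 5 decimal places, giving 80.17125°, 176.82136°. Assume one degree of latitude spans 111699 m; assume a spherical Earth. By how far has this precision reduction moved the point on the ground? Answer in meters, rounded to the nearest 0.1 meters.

0.4 meters

Δlat = 80.1712466 − 80.17125 = -0.0000034°; Δlon = 176.8213648 − 176.82136 = +0.0000048°.
N–S: -0.0000034° × 111699 m/° = -0.379777 m.
East–west at this latitude: 0.0000048° × 111699 × cos 80.1713° ≈ 0.0000048 × 19067.5 = 0.0915238 m.
Hypotenuse of the two orthogonal shifts: √(0.379777² + 0.0915238²) = 0.390649 m.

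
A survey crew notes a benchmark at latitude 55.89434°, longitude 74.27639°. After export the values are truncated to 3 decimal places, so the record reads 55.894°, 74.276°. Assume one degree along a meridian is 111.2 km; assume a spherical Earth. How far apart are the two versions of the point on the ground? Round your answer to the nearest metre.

45 metres

Δlat = 55.89434 − 55.894 = +0.00034°; Δlon = 74.27639 − 74.276 = +0.00039°.
N–S: 0.00034° × 111200 m/° = 37.808 m.
East–west at this latitude: 0.00039° × 111200 × cos 55.894° ≈ 0.00039 × 62352.7 = 24.3176 m.
Hypotenuse of the two orthogonal shifts: √(37.808² + 24.3176²) = 44.9532 m.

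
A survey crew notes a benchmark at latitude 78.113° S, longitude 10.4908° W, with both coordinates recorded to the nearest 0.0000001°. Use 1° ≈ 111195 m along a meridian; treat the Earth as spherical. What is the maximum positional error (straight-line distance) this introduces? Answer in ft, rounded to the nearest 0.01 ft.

0.02 ft

Rounding to 7 decimal places leaves each coordinate within ±5e-08° of the true value.
Latitude error → 5e-08 × 111195 = 0.00555975 m along the meridian.
East–west component at 78.113°: 5e-08° × 111195 × cos 78.113° ≈ 5e-08 × 22904.2 ≈ 0.00114521 m.
Combining orthogonally: (0.00555975² + 0.00114521²)^½ ≈ 0.00567647 m.
Converting: 0.00567647 m × 3.2808 ft/m ≈ 0.018624 ft.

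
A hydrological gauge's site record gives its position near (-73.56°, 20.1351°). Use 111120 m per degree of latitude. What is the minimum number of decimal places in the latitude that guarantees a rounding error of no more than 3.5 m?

5 decimal places

One degree of latitude covers 111120 m.
N decimal places → at most half a unit in the last place, 0.5 × 10⁻ᴺ° = 111120/2 × 10⁻ᴺ m.
Setting 55560 × 10⁻ᴺ ≤ 3.5 gives 10ᴺ ≥ 1.587e+04, i.e. N ≥ 4.20.
N = 4 would give 5.56 m (too coarse); N = 5 gives 0.556 m ≤ 3.5 m.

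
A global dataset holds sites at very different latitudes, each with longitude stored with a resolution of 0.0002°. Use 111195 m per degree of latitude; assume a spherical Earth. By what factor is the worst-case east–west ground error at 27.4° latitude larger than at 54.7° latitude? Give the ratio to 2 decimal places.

With a 0.0002° grid the true value lies within half a step, ±0.0002°/2 = ±0.0001°, of the stored one.
Error at 27.4° = 0.0001° × 111195 × cos 27.4° ≈ 11.12 × 0.8878 = 9.8721 m.
Error at 54.7° = 0.0001° × 111195 × cos 54.7° ≈ 11.12 × 0.5779 = 6.4255 m.
The ratio reduces to cos 27.4° / cos 54.7° = 0.8878/0.5779 ≈ 1.5364.

1.54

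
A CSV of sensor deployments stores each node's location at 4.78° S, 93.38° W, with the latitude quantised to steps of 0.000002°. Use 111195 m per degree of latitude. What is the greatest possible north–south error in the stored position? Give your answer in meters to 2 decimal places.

0.11 meters

With a 0.000002° grid the true value lies within half a step, ±0.000002°/2 = ±1e-06°, of the stored one.
Along the meridian that is 1e-06° × 111195 m/° = 0.111195 m.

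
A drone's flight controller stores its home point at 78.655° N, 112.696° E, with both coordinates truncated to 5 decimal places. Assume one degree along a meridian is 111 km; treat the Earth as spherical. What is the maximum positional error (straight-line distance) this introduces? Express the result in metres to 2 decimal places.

1.13 metres

Truncating at 5 decimal places can drop up to a full unit in the last place, so each coordinate may be off by as much as 1e-05°.
North–south component: 1e-05° × 111000 = 1.11 m.
E–W at 78.655°: 1e-05° × 111000 × cos 78.655° = 1e-05 × 111000 × 0.1967 ≈ 0.218355 m.
Combining orthogonally: (1.11² + 0.218355²)^½ ≈ 1.13127 m.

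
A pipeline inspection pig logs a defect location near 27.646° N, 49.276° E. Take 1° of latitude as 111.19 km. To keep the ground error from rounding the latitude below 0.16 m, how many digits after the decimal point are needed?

6

One degree of latitude covers 111190 m.
With N decimal places the half-ulp bound is 0.5·10⁻ᴺ°, or 0.5·10⁻ᴺ × 111190 m on the ground.
Setting 55595 × 10⁻ᴺ ≤ 0.16 gives 10ᴺ ≥ 3.475e+05, i.e. N ≥ 5.54.
So 6 decimal places suffice (0.0556 m); 5 would allow up to 0.556 m.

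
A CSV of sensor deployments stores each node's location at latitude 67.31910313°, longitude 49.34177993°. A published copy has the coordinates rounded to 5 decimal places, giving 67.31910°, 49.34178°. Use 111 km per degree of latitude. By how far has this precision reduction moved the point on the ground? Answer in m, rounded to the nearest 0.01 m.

Δlat = 67.31910313 − 67.31910 = +0.00000313°; Δlon = 49.34177993 − 49.34178 = -0.00000007°.
North–south shift: 0.00000313 × 111000 = 0.34743 m.
E–W at 67.3191°: -0.00000007° × 111000 × cos 67.3191° = -0.00000007 × 111000 × 0.3856 ≈ -0.0029961 m.
Hypotenuse of the two orthogonal shifts: √(0.34743² + 0.0029961²) = 0.347443 m.

0.35 m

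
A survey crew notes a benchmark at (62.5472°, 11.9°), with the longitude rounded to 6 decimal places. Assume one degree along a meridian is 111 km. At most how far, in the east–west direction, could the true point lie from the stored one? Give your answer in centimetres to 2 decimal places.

Rounding to 6 decimal places leaves the longitude within ±5e-07° of the true value.
Parallels shrink by cos φ, so at 62.5472° a degree of longitude is 111000 × 0.4610 ≈ 51173 m.
So at most 5e-07° × 51173 ≈ 0.0255865 m east–west.
That is 0.0255865 m = 2.5586 cm.

2.56 centimetres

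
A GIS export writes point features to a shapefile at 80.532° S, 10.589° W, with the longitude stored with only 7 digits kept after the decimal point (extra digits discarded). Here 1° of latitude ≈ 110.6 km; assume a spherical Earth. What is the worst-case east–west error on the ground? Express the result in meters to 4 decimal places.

0.0018 meters

Truncating at 7 decimal places can drop up to a full unit in the last place, so the longitude may be off by as much as 1e-07°.
One degree of longitude at 80.532° is 110600 × cos 80.532° ≈ 110600 × 0.1645 = 18193.3 m.
So at most 1e-07° × 18193.3 ≈ 0.00181933 m east–west.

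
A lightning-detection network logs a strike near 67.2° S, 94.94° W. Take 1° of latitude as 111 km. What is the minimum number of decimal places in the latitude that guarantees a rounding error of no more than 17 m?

One degree of latitude covers 111000 m.
With N decimal places the half-ulp bound is 0.5·10⁻ᴺ°, or 0.5·10⁻ᴺ × 111000 m on the ground.
Need 0.5 × 111000 × 10⁻ᴺ ≤ 17 → 10⁻ᴺ ≤ 3.063e-04, so N ≥ 3.51.
At 3 places the error can reach 55.5 m, but 4 places keeps it to 5.55 m.

4 decimal places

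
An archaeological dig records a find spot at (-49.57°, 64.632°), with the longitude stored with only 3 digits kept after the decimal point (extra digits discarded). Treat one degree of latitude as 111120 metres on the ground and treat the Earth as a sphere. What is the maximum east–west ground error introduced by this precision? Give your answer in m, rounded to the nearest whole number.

Truncating at 3 decimal places can drop up to a full unit in the last place, so the longitude may be off by as much as 0.001°.
Parallels shrink by cos φ, so at 49.57° a degree of longitude is 111120 × 0.6485 ≈ 72063.4 m.
Maximum E–W displacement: 0.001 × 72063.4 = 72.0634 m.

72 m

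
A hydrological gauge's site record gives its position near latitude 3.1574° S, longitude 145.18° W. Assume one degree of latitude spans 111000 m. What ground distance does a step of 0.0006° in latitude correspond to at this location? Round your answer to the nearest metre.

67 metres

Along a meridian 0.0006° is 0.0006 × 111000 = 66.6 m.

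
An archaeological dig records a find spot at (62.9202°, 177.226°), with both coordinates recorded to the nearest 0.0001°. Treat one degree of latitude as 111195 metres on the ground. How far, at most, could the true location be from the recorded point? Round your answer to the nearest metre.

Rounding to 4 decimal places leaves each coordinate within ±5e-05° of the true value.
Latitude error → 5e-05 × 111195 = 5.55975 m along the meridian.
Longitude error → 5e-05 × 111195 × cos 62.9202° = 5e-05 × 111195 × 0.4552 ≈ 2.53097 m.
Worst case both components are at the extreme and orthogonal: √(5.55975² + 2.53097²) ≈ 6.10873 m.

6 metres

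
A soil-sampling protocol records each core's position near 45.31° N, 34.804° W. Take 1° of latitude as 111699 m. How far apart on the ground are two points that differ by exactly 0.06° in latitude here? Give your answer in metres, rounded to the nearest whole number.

Along a meridian 0.06° is 0.06 × 111699 = 6701.94 m.

6702 metres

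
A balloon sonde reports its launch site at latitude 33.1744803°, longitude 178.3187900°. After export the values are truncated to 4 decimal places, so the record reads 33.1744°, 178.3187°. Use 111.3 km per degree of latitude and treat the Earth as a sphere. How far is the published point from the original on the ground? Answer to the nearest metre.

12 metres

Δlat = 33.1744803 − 33.1744 = +0.0000803°; Δlon = 178.3187900 − 178.3187 = +0.0000900°.
North–south shift: 0.0000803 × 111300 = 8.93739 m.
E–W at 33.1744°: 0.0000900° × 111300 × cos 33.1744° = 0.0000900 × 111300 × 0.8370 ≈ 8.38432 m.
Distance: √(8.93739² + 8.38432²) ≈ 12.2545 m.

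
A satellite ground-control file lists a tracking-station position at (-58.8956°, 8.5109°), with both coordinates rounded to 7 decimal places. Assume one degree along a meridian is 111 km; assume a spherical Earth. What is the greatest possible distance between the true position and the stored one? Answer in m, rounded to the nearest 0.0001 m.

0.0062 m

Rounding to 7 decimal places leaves each coordinate within ±5e-08° of the true value.
Latitude error → 5e-08 × 111000 = 0.00555 m along the meridian.
East–west component at 58.8956°: 5e-08° × 111000 × cos 58.8956° ≈ 5e-08 × 57342.5 ≈ 0.00286712 m.
Combining orthogonally: (0.00555² + 0.00286712²)^½ ≈ 0.00624683 m.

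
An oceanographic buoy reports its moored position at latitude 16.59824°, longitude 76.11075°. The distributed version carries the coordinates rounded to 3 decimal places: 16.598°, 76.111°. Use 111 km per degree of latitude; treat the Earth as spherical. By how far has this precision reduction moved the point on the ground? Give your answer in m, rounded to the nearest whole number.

Δlat = 16.59824 − 16.598 = +0.00024°; Δlon = 76.11075 − 76.111 = -0.00025°.
N–S: 0.00024° × 111000 m/° = 26.64 m.
E–W at 16.598°: -0.00025° × 111000 × cos 16.598° = -0.00025 × 111000 × 0.9583 ≈ -26.5937 m.
Combined displacement = (26.64² + 26.5937²)^½ ≈ 37.6419 m.

38 m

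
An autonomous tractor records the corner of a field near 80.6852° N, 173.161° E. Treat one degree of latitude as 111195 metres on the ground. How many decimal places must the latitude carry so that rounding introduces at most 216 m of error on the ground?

One degree of latitude covers 111195 m.
N decimal places → at most half a unit in the last place, 0.5 × 10⁻ᴺ° = 111195/2 × 10⁻ᴺ m.
Need 0.5 × 111195 × 10⁻ᴺ ≤ 216 → 10⁻ᴺ ≤ 3.885e-03, so N ≥ 2.41.
N = 2 would give 556 m (too coarse); N = 3 gives 55.6 m ≤ 216 m.

3 decimal places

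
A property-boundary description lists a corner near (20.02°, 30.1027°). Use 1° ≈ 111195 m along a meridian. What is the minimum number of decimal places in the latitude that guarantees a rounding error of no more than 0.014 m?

7 decimal places

One degree of latitude covers 111195 m.
N decimal places → at most half a unit in the last place, 0.5 × 10⁻ᴺ° = 111195/2 × 10⁻ᴺ m.
Setting 55597.5 × 10⁻ᴺ ≤ 0.014 gives 10ᴺ ≥ 3.971e+06, i.e. N ≥ 6.60.
So 7 decimal places suffice (0.00556 m); 6 would allow up to 0.0556 m.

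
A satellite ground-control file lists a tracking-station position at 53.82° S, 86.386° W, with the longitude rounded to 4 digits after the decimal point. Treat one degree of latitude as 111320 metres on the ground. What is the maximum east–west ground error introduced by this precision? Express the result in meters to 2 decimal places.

3.29 meters

Rounding to 4 decimal places leaves the longitude within ±5e-05° of the true value.
One degree of longitude at 53.82° is 111320 × cos 53.82° ≈ 111320 × 0.5903 = 65714.9 m.
So at most 5e-05° × 65714.9 ≈ 3.28574 m east–west.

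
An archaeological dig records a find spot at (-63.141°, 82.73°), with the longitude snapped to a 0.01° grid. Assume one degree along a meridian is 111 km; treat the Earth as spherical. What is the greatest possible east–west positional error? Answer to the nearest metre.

251 metres

With a 0.01° grid the true value lies within half a step, ±0.01°/2 = ±0.005°, of the stored one.
Parallels shrink by cos φ, so at 63.141° a degree of longitude is 111000 × 0.4518 ≈ 50149.4 m.
East–west error: 0.005° × 50149.4 m/° ≈ 250.747 m.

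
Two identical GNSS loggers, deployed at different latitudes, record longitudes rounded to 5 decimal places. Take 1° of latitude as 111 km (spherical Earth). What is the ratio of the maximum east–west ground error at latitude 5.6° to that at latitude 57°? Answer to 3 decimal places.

Rounding to 5 decimal places leaves the longitude within ±5e-06° of the true value.
Error at 5.6° = 5e-06° × 111000 × cos 5.6° ≈ 0.555 × 0.9952 = 0.55235 m.
Error at 57° = 5e-06° × 111000 × cos 57° ≈ 0.555 × 0.5446 = 0.30227 m.
The ratio reduces to cos 5.6° / cos 57° = 0.9952/0.5446 ≈ 1.8273.

1.827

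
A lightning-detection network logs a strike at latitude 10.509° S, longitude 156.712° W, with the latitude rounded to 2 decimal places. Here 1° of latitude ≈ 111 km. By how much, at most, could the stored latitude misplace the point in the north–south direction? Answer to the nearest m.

555 m

Rounding to 2 decimal places leaves the latitude within ±0.005° of the true value.
Along the meridian that is 0.005° × 111000 m/° = 555 m.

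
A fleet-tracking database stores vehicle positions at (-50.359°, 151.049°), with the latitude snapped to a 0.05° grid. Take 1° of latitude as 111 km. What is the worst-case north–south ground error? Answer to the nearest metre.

With a 0.05° grid the true value lies within half a step, ±0.05°/2 = ±0.025°, of the stored one.
North–south distance: 0.025° × 111000 m/° = 2775 m.

2775 metres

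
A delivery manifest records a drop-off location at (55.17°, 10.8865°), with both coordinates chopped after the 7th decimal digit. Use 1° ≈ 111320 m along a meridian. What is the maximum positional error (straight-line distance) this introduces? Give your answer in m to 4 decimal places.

Truncating at 7 decimal places can drop up to a full unit in the last place, so each coordinate may be off by as much as 1e-07°.
Latitude error → 1e-07 × 111320 = 0.011132 m along the meridian.
East–west component at 55.17°: 1e-07° × 111320 × cos 55.17° ≈ 1e-07 × 63579.7 ≈ 0.00635797 m.
The two errors are perpendicular, so the maximum displacement is √(0.011132² + 0.00635797²) ≈ 0.0128197 m.

0.0128 m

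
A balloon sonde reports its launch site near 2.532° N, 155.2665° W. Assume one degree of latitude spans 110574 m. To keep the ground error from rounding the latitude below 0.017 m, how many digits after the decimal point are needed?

One degree of latitude covers 110574 m.
With N decimal places the half-ulp bound is 0.5·10⁻ᴺ°, or 0.5·10⁻ᴺ × 110574 m on the ground.
Setting 55287 × 10⁻ᴺ ≤ 0.017 gives 10ᴺ ≥ 3.252e+06, i.e. N ≥ 6.51.
N = 6 would give 0.0553 m (too coarse); N = 7 gives 0.00553 m ≤ 0.017 m.

7 decimal places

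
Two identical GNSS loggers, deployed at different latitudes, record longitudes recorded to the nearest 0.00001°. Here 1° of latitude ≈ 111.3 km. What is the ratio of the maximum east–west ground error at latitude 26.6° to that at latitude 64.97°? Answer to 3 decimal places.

Rounding to 5 decimal places leaves the longitude within ±5e-06° of the true value.
At 26.6°: 5e-06° × 111300 × cos 26.6° = 5e-06 × 111300 × 0.8942 ≈ 0.4976 m.
At 64.97°: 5e-06° × 111300 × cos 64.97° = 5e-06 × 111300 × 0.4231 ≈ 0.23545 m.
Ratio: 0.4976 / 0.23545 = cos 26.6° / cos 64.97° ≈ 2.1134.

2.113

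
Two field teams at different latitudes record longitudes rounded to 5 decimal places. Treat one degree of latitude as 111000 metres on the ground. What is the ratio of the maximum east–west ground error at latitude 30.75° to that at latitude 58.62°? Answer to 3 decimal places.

Rounding to 5 decimal places leaves the longitude within ±5e-06° of the true value.
At 30.75°: 5e-06° × 111000 × cos 30.75° = 5e-06 × 111000 × 0.8594 ≈ 0.47697 m.
At 58.62°: 5e-06° × 111000 × cos 58.62° = 5e-06 × 111000 × 0.5207 ≈ 0.28899 m.
Ratio: 0.47697 / 0.28899 = cos 30.75° / cos 58.62° ≈ 1.6504.

1.650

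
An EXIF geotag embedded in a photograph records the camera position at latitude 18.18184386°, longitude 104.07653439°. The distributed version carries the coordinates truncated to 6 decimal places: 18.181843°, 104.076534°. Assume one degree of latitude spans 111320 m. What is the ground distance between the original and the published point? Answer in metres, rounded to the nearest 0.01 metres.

Δlat = 18.18184386 − 18.181843 = +0.00000086°; Δlon = 104.07653439 − 104.076534 = +0.00000039°.
N–S: 0.00000086° × 111320 m/° = 0.0957352 m.
E–W at 18.1818°: 0.00000039° × 111320 × cos 18.1818° = 0.00000039 × 111320 × 0.9501 ≈ 0.0412471 m.
Hypotenuse of the two orthogonal shifts: √(0.0957352² + 0.0412471²) = 0.104243 m.

0.10 metres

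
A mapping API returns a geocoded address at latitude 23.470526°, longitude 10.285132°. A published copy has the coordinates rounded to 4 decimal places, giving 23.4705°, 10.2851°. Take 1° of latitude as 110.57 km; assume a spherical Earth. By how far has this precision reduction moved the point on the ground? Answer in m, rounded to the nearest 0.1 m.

The latitude changed by +0.000026° and the longitude by +0.000032°.
North–south shift: 0.000026 × 110570 = 2.87482 m.
E–W at 23.4705°: 0.000032° × 110570 × cos 23.4705° = 0.000032 × 110570 × 0.9173 ≈ 3.2455 m.
Distance: √(2.87482² + 3.2455²) ≈ 4.33565 m.

4.3 m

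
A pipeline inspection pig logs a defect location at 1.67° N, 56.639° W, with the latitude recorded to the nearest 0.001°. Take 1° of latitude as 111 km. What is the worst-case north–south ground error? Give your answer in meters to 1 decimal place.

55.5 meters

Rounding to 3 decimal places leaves the latitude within ±0.0005° of the true value.
Along the meridian that is 0.0005° × 111000 m/° = 55.5 m.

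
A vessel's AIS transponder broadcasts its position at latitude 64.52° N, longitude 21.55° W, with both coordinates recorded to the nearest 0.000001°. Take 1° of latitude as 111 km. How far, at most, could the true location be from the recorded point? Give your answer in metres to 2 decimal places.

Rounding to 6 decimal places leaves each coordinate within ±5e-07° of the true value.
North–south component: 5e-07° × 111000 = 0.0555 m.
E–W at 64.52°: 5e-07° × 111000 × cos 64.52° = 5e-07 × 111000 × 0.4302 ≈ 0.0238759 m.
Worst case both components are at the extreme and orthogonal: √(0.0555² + 0.0238759²) ≈ 0.0604178 m.

0.06 metres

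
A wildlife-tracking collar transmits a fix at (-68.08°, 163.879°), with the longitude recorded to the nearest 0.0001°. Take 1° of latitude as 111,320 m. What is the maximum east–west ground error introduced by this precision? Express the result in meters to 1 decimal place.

Rounding to 4 decimal places leaves the longitude within ±5e-05° of the true value.
One degree of longitude at 68.08° is 111320 × cos 68.08° ≈ 111320 × 0.3733 = 41557.1 m.
East–west error: 5e-05° × 41557.1 m/° ≈ 2.07785 m.

2.1 meters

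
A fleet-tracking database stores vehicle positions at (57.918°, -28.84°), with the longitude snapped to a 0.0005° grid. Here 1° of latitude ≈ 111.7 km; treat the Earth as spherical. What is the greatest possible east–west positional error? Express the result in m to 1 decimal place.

14.8 m

With a 0.0005° grid the true value lies within half a step, ±0.0005°/2 = ±0.00025°, of the stored one.
At latitude 57.918° a degree of longitude spans 111700 m × cos 57.918° = 111700 × 0.5311 ≈ 59327.5 m.
Maximum E–W displacement: 0.00025 × 59327.5 = 14.8319 m.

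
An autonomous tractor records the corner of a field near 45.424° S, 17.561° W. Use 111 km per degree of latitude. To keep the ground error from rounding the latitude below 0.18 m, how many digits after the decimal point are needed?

6 decimal places

One degree of latitude covers 111000 m.
N decimal places → at most half a unit in the last place, 0.5 × 10⁻ᴺ° = 111000/2 × 10⁻ᴺ m.
Need 0.5 × 111000 × 10⁻ᴺ ≤ 0.18 → 10⁻ᴺ ≤ 3.243e-06, so N ≥ 5.49.
At 5 places the error can reach 0.555 m, but 6 places keeps it to 0.0555 m.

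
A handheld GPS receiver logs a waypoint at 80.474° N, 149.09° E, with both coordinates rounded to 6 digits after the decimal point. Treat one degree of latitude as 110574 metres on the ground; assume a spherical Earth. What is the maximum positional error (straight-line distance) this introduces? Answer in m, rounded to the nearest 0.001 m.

Rounding to 6 decimal places leaves each coordinate within ±5e-07° of the true value.
N–S: 5e-07° × 110574 m/° = 0.055287 m.
E–W at 80.474°: 5e-07° × 110574 × cos 80.474° = 5e-07 × 110574 × 0.1655 ≈ 0.00914973 m.
Worst case both components are at the extreme and orthogonal: √(0.055287² + 0.00914973²) ≈ 0.056039 m.

0.056 m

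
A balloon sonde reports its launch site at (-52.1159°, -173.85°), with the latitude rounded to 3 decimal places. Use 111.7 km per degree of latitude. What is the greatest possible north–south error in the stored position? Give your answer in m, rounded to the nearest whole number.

Rounding to 3 decimal places leaves the latitude within ±0.0005° of the true value.
Along the meridian that is 0.0005° × 111700 m/° = 55.85 m.

56 m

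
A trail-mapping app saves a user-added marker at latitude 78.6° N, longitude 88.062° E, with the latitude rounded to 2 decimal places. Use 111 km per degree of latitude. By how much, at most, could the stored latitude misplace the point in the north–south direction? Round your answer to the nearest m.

Rounding to 2 decimal places leaves the latitude within ±0.005° of the true value.
Along the meridian that is 0.005° × 111000 m/° = 555 m.

555 m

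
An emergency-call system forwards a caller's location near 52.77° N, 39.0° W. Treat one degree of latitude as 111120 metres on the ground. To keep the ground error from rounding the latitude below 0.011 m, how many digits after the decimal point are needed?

One degree of latitude covers 111120 m.
With N decimal places the half-ulp bound is 0.5·10⁻ᴺ°, or 0.5·10⁻ᴺ × 111120 m on the ground.
Need 0.5 × 111120 × 10⁻ᴺ ≤ 0.011 → 10⁻ᴺ ≤ 1.980e-07, so N ≥ 6.70.
N = 6 would give 0.0556 m (too coarse); N = 7 gives 0.00556 m ≤ 0.011 m.

7 decimal places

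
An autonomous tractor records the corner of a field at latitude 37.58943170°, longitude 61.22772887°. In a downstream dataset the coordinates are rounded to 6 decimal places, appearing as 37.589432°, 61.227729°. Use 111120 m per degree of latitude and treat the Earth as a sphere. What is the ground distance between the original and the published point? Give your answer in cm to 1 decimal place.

3.5 cm

The latitude changed by -0.00000030° and the longitude by -0.00000013°.
North–south shift: -0.00000030 × 111120 = -0.033336 m.
E–W at 37.5894°: -0.00000013° × 111120 × cos 37.5894° = -0.00000013 × 111120 × 0.7924 ≈ -0.0114467 m.
Distance: √(0.033336² + 0.0114467²) ≈ 0.0352465 m.
That is 0.0352465 m = 3.5247 cm.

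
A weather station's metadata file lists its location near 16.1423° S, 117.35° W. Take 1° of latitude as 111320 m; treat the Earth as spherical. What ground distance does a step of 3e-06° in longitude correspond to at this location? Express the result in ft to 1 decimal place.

3e-06° of longitude at 16.1423° is 3e-06 × 111320 × cos 16.1423° ≈ 3e-06 × 106931 = 0.320793 m.
In feet: 0.320793 m ÷ 0.3048 ≈ 1.0525 ft.

1.1 ft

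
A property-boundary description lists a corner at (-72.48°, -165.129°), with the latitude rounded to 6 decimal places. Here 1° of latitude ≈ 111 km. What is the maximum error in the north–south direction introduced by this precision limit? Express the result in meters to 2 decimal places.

Rounding to 6 decimal places leaves the latitude within ±5e-07° of the true value.
So the N–S error is at most 5e-07 × 111000 = 0.0555 m.

0.06 meters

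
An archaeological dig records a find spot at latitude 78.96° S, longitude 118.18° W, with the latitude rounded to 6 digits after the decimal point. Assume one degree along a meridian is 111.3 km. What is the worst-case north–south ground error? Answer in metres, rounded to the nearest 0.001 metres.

0.056 metres

Rounding to 6 decimal places leaves the latitude within ±5e-07° of the true value.
So the N–S error is at most 5e-07 × 111300 = 0.05565 m.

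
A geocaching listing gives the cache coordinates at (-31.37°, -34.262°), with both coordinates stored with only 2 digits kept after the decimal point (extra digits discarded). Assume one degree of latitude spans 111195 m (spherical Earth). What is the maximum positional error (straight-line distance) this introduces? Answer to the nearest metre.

1462 metres

Truncating at 2 decimal places can drop up to a full unit in the last place, so each coordinate may be off by as much as 0.01°.
Latitude error → 0.01 × 111195 = 1111.95 m along the meridian.
E–W at 31.37°: 0.01° × 111195 × cos 31.37° = 0.01 × 111195 × 0.8538 ≈ 949.409 m.
Combining orthogonally: (1111.95² + 949.409²)^½ ≈ 1462.13 m.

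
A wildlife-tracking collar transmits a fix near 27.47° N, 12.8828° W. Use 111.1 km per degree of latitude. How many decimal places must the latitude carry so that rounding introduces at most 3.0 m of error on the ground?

5

One degree of latitude covers 111100 m.
N decimal places → at most half a unit in the last place, 0.5 × 10⁻ᴺ° = 111100/2 × 10⁻ᴺ m.
Setting 55550 × 10⁻ᴺ ≤ 3.0 gives 10ᴺ ≥ 1.852e+04, i.e. N ≥ 4.27.
N = 4 would give 5.56 m (too coarse); N = 5 gives 0.555 m ≤ 3.0 m.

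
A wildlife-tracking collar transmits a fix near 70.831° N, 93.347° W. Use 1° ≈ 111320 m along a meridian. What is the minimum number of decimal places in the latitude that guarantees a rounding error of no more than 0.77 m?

5 decimal places

One degree of latitude covers 111320 m.
Rounding to N decimal places gives at most 0.5 × 10⁻ᴺ degrees of error, i.e. 0.5 × 10⁻ᴺ × 111320 m.
Need 0.5 × 111320 × 10⁻ᴺ ≤ 0.77 → 10⁻ᴺ ≤ 1.383e-05, so N ≥ 4.86.
N = 4 would give 5.57 m (too coarse); N = 5 gives 0.557 m ≤ 0.77 m.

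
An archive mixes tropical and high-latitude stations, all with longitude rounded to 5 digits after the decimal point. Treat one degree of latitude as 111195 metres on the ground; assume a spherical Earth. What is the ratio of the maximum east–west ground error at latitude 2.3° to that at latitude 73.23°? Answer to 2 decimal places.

Rounding to 5 decimal places leaves the longitude within ±5e-06° of the true value.
Error at 2.3° = 5e-06° × 111195 × cos 2.3° ≈ 0.55597 × 0.9992 = 0.55553 m.
At 73.23°: 5e-06° × 111195 × cos 73.23° = 5e-06 × 111195 × 0.2885 ≈ 0.16042 m.
Ratio: 0.55553 / 0.16042 = cos 2.3° / cos 73.23° ≈ 3.4630.

3.46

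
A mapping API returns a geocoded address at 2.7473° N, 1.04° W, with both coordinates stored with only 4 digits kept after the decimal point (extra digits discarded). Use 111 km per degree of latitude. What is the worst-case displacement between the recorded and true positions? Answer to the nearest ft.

Truncating at 4 decimal places can drop up to a full unit in the last place, so each coordinate may be off by as much as 0.0001°.
Latitude error → 0.0001 × 111000 = 11.1 m along the meridian.
E–W at 2.7473°: 0.0001° × 111000 × cos 2.7473° = 0.0001 × 111000 × 0.9989 ≈ 11.0872 m.
Combining orthogonally: (11.1² + 11.0872²)^½ ≈ 15.6888 m.
In feet: 15.6888 m ÷ 0.3048 ≈ 51.472 ft.

51 ft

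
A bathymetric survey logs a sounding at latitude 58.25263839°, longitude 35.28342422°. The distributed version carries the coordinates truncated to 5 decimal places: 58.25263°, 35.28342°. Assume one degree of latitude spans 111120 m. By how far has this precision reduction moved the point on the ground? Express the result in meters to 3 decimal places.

0.964 meters

Δlat = 58.25263839 − 58.25263 = +0.00000839°; Δlon = 35.28342422 − 35.28342 = +0.00000422°.
North–south shift: 0.00000839 × 111120 = 0.932297 m.
E–W at 58.2526°: 0.00000422° × 111120 × cos 58.2526° = 0.00000422 × 111120 × 0.5262 ≈ 0.246737 m.
Hypotenuse of the two orthogonal shifts: √(0.932297² + 0.246737²) = 0.964394 m.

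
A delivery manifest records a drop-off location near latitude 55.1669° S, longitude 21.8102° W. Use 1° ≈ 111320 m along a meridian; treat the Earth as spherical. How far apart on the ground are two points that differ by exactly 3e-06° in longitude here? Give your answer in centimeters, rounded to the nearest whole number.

19 centimeters

One degree of longitude here spans 111320 × cos 55.1669° = 111320 × 0.5712 ≈ 63584.6 m; 3e-06° of that is 0.190754 m.
That is 0.190754 m = 19.075 cm.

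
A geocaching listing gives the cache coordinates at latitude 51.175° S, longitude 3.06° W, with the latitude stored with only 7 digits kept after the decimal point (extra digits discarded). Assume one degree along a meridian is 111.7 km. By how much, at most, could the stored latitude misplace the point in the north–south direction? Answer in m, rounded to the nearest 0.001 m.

0.011 m

Truncating at 7 decimal places can drop up to a full unit in the last place, so the latitude may be off by as much as 1e-07°.
North–south distance: 1e-07° × 111700 m/° = 0.01117 m.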